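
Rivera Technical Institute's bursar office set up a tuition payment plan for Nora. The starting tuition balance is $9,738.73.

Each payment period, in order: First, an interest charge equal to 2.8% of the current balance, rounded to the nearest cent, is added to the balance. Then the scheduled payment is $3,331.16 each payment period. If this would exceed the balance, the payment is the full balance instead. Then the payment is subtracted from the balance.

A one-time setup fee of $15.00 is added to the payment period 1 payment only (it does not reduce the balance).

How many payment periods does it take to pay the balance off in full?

Payment period 1: $9,738.73 +$272.68 interest = $10,011.41; pay $3,331.16 (+ $15.00 fee) → $6,680.25
Payment period 2: $6,680.25 +$187.05 interest = $6,867.30; pay $3,331.16 → $3,536.14
Payment period 3: $3,536.14 +$99.01 interest = $3,635.15; pay $3,331.16 → $303.99
Payment period 4: $303.99 +$8.51 interest = $312.50; pay $312.50 → $0.00
Balance reaches $0.00 in payment period 4.

4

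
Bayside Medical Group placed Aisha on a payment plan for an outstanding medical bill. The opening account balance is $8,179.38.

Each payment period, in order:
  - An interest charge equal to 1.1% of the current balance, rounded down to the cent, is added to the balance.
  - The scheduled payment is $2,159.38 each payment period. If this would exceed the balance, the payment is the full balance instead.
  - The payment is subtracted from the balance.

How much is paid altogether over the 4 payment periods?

$8,401.66

Payment period 1: $8,179.38 +$89.97 interest = $8,269.35; pay $2,159.38 → $6,109.97
Payment period 2: $6,109.97 +$67.20 interest = $6,177.17; pay $2,159.38 → $4,017.79
Payment period 3: $4,017.79 +$44.19 interest = $4,061.98; pay $2,159.38 → $1,902.60
Payment period 4: $1,902.60 +$20.92 interest = $1,923.52; pay $1,923.52 → $0.00
Total paid: $8,401.66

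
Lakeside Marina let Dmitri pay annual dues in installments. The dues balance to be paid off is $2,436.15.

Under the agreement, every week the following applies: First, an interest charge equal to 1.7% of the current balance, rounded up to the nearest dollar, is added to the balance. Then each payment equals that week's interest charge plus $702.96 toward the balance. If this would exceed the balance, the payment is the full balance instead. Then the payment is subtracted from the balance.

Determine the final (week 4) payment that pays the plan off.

$333.27

Week 1: $2,436.15 +$42.00 interest = $2,478.15; pay $744.96 → $1,733.19
Week 2: $1,733.19 +$30.00 interest = $1,763.19; pay $732.96 → $1,030.23
Week 3: $1,030.23 +$18.00 interest = $1,048.23; pay $720.96 → $327.27
Week 4: $327.27 +$6.00 interest = $333.27; pay $333.27 → $0.00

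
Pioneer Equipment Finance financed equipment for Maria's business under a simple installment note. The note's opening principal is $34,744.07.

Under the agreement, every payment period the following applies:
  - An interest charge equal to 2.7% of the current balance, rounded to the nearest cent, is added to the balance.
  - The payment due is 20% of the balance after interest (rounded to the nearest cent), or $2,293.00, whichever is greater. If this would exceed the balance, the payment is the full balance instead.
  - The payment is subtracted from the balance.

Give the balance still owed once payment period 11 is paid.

$108.39

# | Opening | Interest | Payment | End bal
1 | $34,744.07 | $938.09 | $7,136.43 | $28,545.73
2 | $28,545.73 | $770.73 | $5,863.29 | $23,453.17
3 | $23,453.17 | $633.24 | $4,817.28 | $19,269.13
4 | $19,269.13 | $520.27 | $3,957.88 | $15,831.52
5 | $15,831.52 | $427.45 | $3,251.79 | $13,007.18
6 | $13,007.18 | $351.19 | $2,671.67 | $10,686.70
7 | $10,686.70 | $288.54 | $2,293.00 | $8,682.24
8 | $8,682.24 | $234.42 | $2,293.00 | $6,623.66
9 | $6,623.66 | $178.84 | $2,293.00 | $4,509.50
10 | $4,509.50 | $121.76 | $2,293.00 | $2,338.26
11 | $2,338.26 | $63.13 | $2,293.00 | $108.39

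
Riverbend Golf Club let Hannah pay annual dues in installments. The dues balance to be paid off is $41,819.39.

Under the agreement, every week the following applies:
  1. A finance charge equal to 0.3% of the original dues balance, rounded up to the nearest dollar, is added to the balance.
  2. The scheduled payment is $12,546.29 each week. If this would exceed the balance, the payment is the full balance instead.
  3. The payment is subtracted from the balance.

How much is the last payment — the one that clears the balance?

$4,684.52

# | Opening | Interest | Payment | End bal
1 | $41,819.39 | $126.00 | $12,546.29 | $29,399.10
2 | $29,399.10 | $126.00 | $12,546.29 | $16,978.81
3 | $16,978.81 | $126.00 | $12,546.29 | $4,558.52
4 | $4,558.52 | $126.00 | $4,684.52 | $0.00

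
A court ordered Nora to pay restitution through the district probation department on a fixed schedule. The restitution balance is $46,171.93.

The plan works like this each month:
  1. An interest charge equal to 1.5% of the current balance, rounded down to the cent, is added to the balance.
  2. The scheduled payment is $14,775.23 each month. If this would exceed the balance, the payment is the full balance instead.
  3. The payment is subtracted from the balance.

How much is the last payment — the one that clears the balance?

Month 1: opening $46,171.93; interest $692.57 → $46,864.50; payment $14,775.23; balance $32,089.27
Month 2: opening $32,089.27; interest $481.33 → $32,570.60; payment $14,775.23; balance $17,795.37
Month 3: opening $17,795.37; interest $266.93 → $18,062.30; payment $14,775.23; balance $3,287.07
Month 4: opening $3,287.07; interest $49.30 → $3,336.37; payment $3,336.37; balance $0.00

$3,336.37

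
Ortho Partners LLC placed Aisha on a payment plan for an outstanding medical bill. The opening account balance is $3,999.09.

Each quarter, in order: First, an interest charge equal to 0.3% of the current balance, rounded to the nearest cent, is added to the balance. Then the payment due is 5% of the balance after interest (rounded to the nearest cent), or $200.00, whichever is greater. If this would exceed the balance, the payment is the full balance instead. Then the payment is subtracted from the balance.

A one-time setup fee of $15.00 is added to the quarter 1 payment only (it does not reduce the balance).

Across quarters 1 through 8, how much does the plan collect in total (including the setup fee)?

Quarter 1: $3,999.09 +$12.00 interest = $4,011.09; pay $200.55 (+ $15.00 fee) → $3,810.54
Quarter 2: $3,810.54 +$11.43 interest = $3,821.97; pay $200.00 → $3,621.97
Quarter 3: $3,621.97 +$10.87 interest = $3,632.84; pay $200.00 → $3,432.84
Quarter 4: $3,432.84 +$10.30 interest = $3,443.14; pay $200.00 → $3,243.14
Quarter 5: $3,243.14 +$9.73 interest = $3,252.87; pay $200.00 → $3,052.87
Quarter 6: $3,052.87 +$9.16 interest = $3,062.03; pay $200.00 → $2,862.03
Quarter 7: $2,862.03 +$8.59 interest = $2,870.62; pay $200.00 → $2,670.62
Quarter 8: $2,670.62 +$8.01 interest = $2,678.63; pay $200.00 → $2,478.63
Total paid: $1,615.55

$1,615.55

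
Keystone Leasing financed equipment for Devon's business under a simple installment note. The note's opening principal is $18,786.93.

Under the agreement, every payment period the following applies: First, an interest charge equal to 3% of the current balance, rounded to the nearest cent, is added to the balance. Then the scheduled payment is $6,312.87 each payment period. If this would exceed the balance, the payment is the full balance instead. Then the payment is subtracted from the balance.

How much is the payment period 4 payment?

Payment period 1: $18,786.93 +$563.61 interest = $19,350.54; pay $6,312.87 → $13,037.67
Payment period 2: $13,037.67 +$391.13 interest = $13,428.80; pay $6,312.87 → $7,115.93
Payment period 3: $7,115.93 +$213.48 interest = $7,329.41; pay $6,312.87 → $1,016.54
Payment period 4: $1,016.54 +$30.50 interest = $1,047.04; pay $1,047.04 → $0.00

$1,047.04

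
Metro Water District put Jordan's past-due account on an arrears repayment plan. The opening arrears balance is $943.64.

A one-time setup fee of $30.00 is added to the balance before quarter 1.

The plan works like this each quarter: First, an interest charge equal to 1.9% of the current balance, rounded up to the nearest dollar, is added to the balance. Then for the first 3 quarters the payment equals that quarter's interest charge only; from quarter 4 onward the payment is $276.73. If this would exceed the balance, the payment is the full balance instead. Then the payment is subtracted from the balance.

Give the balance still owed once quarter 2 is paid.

# | Opening | Interest | Payment | End bal
1 | $973.64 | $19.00 | $19.00 | $973.64
2 | $973.64 | $19.00 | $19.00 | $973.64

$973.64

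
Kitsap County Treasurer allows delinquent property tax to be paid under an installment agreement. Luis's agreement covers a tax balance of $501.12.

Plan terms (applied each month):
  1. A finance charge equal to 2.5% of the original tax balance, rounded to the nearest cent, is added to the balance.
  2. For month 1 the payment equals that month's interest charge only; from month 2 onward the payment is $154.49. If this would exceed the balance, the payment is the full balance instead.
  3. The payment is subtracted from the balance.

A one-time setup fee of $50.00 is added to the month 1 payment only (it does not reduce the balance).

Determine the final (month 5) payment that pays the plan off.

$87.77

Month 1: $501.12 +$12.53 interest = $513.65; pay $12.53 (+ $50.00 fee) → $501.12
Month 2: $501.12 +$12.53 interest = $513.65; pay $154.49 → $359.16
Month 3: $359.16 +$12.53 interest = $371.69; pay $154.49 → $217.20
Month 4: $217.20 +$12.53 interest = $229.73; pay $154.49 → $75.24
Month 5: $75.24 +$12.53 interest = $87.77; pay $87.77 → $0.00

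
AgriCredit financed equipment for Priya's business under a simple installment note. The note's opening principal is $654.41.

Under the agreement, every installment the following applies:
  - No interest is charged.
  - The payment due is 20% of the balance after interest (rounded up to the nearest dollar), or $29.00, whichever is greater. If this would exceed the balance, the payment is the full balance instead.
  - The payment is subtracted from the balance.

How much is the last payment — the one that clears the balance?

Installment 1: $654.41 − $131.00 → $523.41
Installment 2: $523.41 − $105.00 → $418.41
Installment 3: $418.41 − $84.00 → $334.41
Installment 4: $334.41 − $67.00 → $267.41
Installment 5: $267.41 − $54.00 → $213.41
Installment 6: $213.41 − $43.00 → $170.41
Installment 7: $170.41 − $35.00 → $135.41
Installment 8: $135.41 − $29.00 → $106.41
Installment 9: $106.41 − $29.00 → $77.41
Installment 10: $77.41 − $29.00 → $48.41
Installment 11: $48.41 − $29.00 → $19.41
Installment 12: $19.41 − $19.41 → $0.00

$19.41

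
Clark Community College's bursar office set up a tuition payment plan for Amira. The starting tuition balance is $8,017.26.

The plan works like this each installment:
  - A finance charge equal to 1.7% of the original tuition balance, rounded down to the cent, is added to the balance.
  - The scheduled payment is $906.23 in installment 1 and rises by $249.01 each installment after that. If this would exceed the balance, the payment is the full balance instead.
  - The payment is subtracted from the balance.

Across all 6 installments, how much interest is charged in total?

Installment 1: $8,017.26 +$136.29 interest = $8,153.55; pay $906.23 → $7,247.32
Installment 2: $7,247.32 +$136.29 interest = $7,383.61; pay $1,155.24 → $6,228.37
Installment 3: $6,228.37 +$136.29 interest = $6,364.66; pay $1,404.25 → $4,960.41
Installment 4: $4,960.41 +$136.29 interest = $5,096.70; pay $1,653.26 → $3,443.44
Installment 5: $3,443.44 +$136.29 interest = $3,579.73; pay $1,902.27 → $1,677.46
Installment 6: $1,677.46 +$136.29 interest = $1,813.75; pay $1,813.75 → $0.00
Total interest: $136.29 + $136.29 + $136.29 + $136.29 + $136.29 + $136.29 = $817.74

$817.74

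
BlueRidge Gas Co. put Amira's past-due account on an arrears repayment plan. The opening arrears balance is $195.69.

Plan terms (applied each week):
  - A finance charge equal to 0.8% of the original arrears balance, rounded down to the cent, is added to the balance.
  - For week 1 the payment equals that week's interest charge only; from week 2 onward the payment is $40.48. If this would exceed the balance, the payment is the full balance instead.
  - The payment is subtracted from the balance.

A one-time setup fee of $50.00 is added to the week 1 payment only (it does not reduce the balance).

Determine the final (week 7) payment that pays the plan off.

# | Opening | Interest | Payment | Fee | End bal
1 | $195.69 | $1.56 | $1.56 | $50.00 | $195.69
2 | $195.69 | $1.56 | $40.48 | — | $156.77
3 | $156.77 | $1.56 | $40.48 | — | $117.85
4 | $117.85 | $1.56 | $40.48 | — | $78.93
5 | $78.93 | $1.56 | $40.48 | — | $40.01
6 | $40.01 | $1.56 | $40.48 | — | $1.09
7 | $1.09 | $1.56 | $2.65 | — | $0.00

$2.65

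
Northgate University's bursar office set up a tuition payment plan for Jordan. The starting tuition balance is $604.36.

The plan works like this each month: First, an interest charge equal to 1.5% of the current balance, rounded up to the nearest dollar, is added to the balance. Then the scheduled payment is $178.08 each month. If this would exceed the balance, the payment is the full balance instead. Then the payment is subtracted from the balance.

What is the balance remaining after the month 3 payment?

Month 1: opening $604.36; interest $10.00 → $614.36; payment $178.08; balance $436.28
Month 2: opening $436.28; interest $7.00 → $443.28; payment $178.08; balance $265.20
Month 3: opening $265.20; interest $4.00 → $269.20; payment $178.08; balance $91.12

$91.12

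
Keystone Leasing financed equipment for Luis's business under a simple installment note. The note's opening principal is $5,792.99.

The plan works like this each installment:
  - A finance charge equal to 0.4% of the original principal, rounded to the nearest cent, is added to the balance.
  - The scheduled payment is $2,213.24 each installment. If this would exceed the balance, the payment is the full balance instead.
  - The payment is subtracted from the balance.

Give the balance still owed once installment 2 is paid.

Installment 1: opening $5,792.99; interest $23.17 → $5,816.16; payment $2,213.24; balance $3,602.92
Installment 2: opening $3,602.92; interest $23.17 → $3,626.09; payment $2,213.24; balance $1,412.85

$1,412.85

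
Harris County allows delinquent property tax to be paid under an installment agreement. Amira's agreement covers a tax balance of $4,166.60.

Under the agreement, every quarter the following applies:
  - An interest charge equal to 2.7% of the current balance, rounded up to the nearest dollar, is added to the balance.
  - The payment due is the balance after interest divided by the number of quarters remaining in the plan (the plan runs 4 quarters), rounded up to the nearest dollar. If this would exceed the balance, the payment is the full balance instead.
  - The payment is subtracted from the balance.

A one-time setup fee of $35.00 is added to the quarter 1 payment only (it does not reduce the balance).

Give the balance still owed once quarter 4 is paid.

Quarter 1: $4,166.60 +$113.00 interest = $4,279.60; pay $1,070.00 (+ $35.00 fee) → $3,209.60
Quarter 2: $3,209.60 +$87.00 interest = $3,296.60; pay $1,099.00 → $2,197.60
Quarter 3: $2,197.60 +$60.00 interest = $2,257.60; pay $1,129.00 → $1,128.60
Quarter 4: $1,128.60 +$31.00 interest = $1,159.60; pay $1,159.60 → $0.00

$0.00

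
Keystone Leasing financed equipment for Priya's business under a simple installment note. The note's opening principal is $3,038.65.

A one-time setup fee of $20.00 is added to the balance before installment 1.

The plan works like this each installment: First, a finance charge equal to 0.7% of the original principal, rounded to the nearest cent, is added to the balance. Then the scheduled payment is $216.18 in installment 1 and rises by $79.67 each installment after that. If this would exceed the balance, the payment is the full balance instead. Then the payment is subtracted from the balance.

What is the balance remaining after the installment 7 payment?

# | Opening | Interest | Payment | End bal
1 | $3,058.65 | $21.27 | $216.18 | $2,863.74
2 | $2,863.74 | $21.27 | $295.85 | $2,589.16
3 | $2,589.16 | $21.27 | $375.52 | $2,234.91
4 | $2,234.91 | $21.27 | $455.19 | $1,800.99
5 | $1,800.99 | $21.27 | $534.86 | $1,287.40
6 | $1,287.40 | $21.27 | $614.53 | $694.14
7 | $694.14 | $21.27 | $694.20 | $21.21

$21.21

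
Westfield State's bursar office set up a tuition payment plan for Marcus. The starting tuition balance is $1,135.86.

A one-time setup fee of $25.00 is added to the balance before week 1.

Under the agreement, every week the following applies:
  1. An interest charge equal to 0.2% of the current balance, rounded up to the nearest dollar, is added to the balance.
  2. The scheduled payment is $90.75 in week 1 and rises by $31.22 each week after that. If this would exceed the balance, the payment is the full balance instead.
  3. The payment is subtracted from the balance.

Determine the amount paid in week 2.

$121.97

# | Opening | Interest | Payment | End bal
1 | $1,160.86 | $3.00 | $90.75 | $1,073.11
2 | $1,073.11 | $3.00 | $121.97 | $954.14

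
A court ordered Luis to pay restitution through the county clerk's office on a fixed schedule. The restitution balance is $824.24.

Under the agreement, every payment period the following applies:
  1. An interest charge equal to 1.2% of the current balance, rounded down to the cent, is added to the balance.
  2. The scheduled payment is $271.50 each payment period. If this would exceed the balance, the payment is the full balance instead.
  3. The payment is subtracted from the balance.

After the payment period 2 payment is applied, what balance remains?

$297.88

# | Opening | Interest | Payment | End bal
1 | $824.24 | $9.89 | $271.50 | $562.63
2 | $562.63 | $6.75 | $271.50 | $297.88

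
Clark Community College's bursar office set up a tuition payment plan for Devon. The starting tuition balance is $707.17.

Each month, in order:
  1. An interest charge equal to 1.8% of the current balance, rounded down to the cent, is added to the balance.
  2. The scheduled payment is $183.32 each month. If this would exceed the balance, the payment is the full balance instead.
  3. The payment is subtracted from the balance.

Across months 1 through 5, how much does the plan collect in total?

$739.52

# | Opening | Interest | Payment | End bal
1 | $707.17 | $12.72 | $183.32 | $536.57
2 | $536.57 | $9.65 | $183.32 | $362.90
3 | $362.90 | $6.53 | $183.32 | $186.11
4 | $186.11 | $3.34 | $183.32 | $6.13
5 | $6.13 | $0.11 | $6.24 | $0.00
Total paid: $739.52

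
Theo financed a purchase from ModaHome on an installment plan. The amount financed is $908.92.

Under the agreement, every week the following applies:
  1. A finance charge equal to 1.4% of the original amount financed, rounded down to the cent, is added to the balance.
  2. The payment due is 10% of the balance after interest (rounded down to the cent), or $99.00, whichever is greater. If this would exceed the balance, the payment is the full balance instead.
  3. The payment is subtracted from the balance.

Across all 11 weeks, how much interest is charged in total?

Week 1: $908.92 +$12.72 interest = $921.64; pay $99.00 → $822.64
Week 2: $822.64 +$12.72 interest = $835.36; pay $99.00 → $736.36
Week 3: $736.36 +$12.72 interest = $749.08; pay $99.00 → $650.08
Week 4: $650.08 +$12.72 interest = $662.80; pay $99.00 → $563.80
Week 5: $563.80 +$12.72 interest = $576.52; pay $99.00 → $477.52
Week 6: $477.52 +$12.72 interest = $490.24; pay $99.00 → $391.24
Week 7: $391.24 +$12.72 interest = $403.96; pay $99.00 → $304.96
Week 8: $304.96 +$12.72 interest = $317.68; pay $99.00 → $218.68
Week 9: $218.68 +$12.72 interest = $231.40; pay $99.00 → $132.40
Week 10: $132.40 +$12.72 interest = $145.12; pay $99.00 → $46.12
Week 11: $46.12 +$12.72 interest = $58.84; pay $58.84 → $0.00
Total interest: $12.72 + $12.72 + $12.72 + $12.72 + $12.72 + $12.72 + $12.72 + $12.72 + $12.72 + $12.72 + $12.72 = $139.92

$139.92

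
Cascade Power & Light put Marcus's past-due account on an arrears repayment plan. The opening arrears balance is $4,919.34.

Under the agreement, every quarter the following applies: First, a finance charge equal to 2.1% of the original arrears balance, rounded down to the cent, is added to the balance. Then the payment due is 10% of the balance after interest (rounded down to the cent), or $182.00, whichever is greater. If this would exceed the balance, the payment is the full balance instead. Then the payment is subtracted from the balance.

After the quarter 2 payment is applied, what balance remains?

Quarter 1: opening $4,919.34; interest $103.30 → $5,022.64; payment $502.26; balance $4,520.38
Quarter 2: opening $4,520.38; interest $103.30 → $4,623.68; payment $462.36; balance $4,161.32

$4,161.32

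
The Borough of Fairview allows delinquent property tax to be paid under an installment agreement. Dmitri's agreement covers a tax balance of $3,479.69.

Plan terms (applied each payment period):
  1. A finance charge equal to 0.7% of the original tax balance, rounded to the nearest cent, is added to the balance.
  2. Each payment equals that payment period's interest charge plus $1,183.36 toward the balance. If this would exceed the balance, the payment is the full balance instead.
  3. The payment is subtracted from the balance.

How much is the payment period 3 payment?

$1,137.33

Payment period 1: $3,479.69 +$24.36 interest = $3,504.05; pay $1,207.72 → $2,296.33
Payment period 2: $2,296.33 +$24.36 interest = $2,320.69; pay $1,207.72 → $1,112.97
Payment period 3: $1,112.97 +$24.36 interest = $1,137.33; pay $1,137.33 → $0.00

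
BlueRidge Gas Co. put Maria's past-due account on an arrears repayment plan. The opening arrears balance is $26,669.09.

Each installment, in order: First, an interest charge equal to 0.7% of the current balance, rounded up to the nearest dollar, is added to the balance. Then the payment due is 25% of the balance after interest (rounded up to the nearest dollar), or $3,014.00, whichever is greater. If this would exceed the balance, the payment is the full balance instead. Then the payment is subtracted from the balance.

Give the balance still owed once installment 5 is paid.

$5,601.09

Installment 1: opening $26,669.09; interest $187.00 → $26,856.09; payment $6,715.00; balance $20,141.09
Installment 2: opening $20,141.09; interest $141.00 → $20,282.09; payment $5,071.00; balance $15,211.09
Installment 3: opening $15,211.09; interest $107.00 → $15,318.09; payment $3,830.00; balance $11,488.09
Installment 4: opening $11,488.09; interest $81.00 → $11,569.09; payment $3,014.00; balance $8,555.09
Installment 5: opening $8,555.09; interest $60.00 → $8,615.09; payment $3,014.00; balance $5,601.09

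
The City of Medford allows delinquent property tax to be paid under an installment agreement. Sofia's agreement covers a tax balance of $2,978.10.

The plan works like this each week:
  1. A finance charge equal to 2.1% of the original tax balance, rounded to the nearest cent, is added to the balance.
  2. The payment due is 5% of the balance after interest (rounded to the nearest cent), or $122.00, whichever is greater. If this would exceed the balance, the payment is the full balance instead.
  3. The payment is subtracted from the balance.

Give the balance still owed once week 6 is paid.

Week 1: opening $2,978.10; interest $62.54 → $3,040.64; payment $152.03; balance $2,888.61
Week 2: opening $2,888.61; interest $62.54 → $2,951.15; payment $147.56; balance $2,803.59
Week 3: opening $2,803.59; interest $62.54 → $2,866.13; payment $143.31; balance $2,722.82
Week 4: opening $2,722.82; interest $62.54 → $2,785.36; payment $139.27; balance $2,646.09
Week 5: opening $2,646.09; interest $62.54 → $2,708.63; payment $135.43; balance $2,573.20
Week 6: opening $2,573.20; interest $62.54 → $2,635.74; payment $131.79; balance $2,503.95

$2,503.95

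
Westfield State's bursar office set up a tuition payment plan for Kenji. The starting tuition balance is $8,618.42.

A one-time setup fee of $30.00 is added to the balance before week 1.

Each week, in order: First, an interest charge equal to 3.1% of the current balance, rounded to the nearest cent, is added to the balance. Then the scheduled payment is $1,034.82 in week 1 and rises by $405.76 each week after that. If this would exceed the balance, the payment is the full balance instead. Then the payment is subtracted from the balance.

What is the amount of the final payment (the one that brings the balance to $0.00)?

$396.22

Week 1: opening $8,648.42; interest $268.10 → $8,916.52; payment $1,034.82; balance $7,881.70
Week 2: opening $7,881.70; interest $244.33 → $8,126.03; payment $1,440.58; balance $6,685.45
Week 3: opening $6,685.45; interest $207.25 → $6,892.70; payment $1,846.34; balance $5,046.36
Week 4: opening $5,046.36; interest $156.44 → $5,202.80; payment $2,252.10; balance $2,950.70
Week 5: opening $2,950.70; interest $91.47 → $3,042.17; payment $2,657.86; balance $384.31
Week 6: opening $384.31; interest $11.91 → $396.22; payment $396.22; balance $0.00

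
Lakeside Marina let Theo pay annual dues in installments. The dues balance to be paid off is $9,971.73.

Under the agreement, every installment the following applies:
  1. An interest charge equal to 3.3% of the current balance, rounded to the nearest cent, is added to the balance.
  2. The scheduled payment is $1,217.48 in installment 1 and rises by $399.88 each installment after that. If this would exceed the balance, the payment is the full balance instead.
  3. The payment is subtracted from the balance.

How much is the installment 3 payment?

Installment 1: opening $9,971.73; interest $329.07 → $10,300.80; payment $1,217.48; balance $9,083.32
Installment 2: opening $9,083.32; interest $299.75 → $9,383.07; payment $1,617.36; balance $7,765.71
Installment 3: opening $7,765.71; interest $256.27 → $8,021.98; payment $2,017.24; balance $6,004.74

$2,017.24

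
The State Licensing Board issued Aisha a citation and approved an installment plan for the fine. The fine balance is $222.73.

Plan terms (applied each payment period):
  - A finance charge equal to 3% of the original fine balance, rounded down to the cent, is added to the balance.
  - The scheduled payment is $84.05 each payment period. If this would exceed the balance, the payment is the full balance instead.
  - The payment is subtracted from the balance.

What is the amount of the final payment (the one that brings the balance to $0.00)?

$74.67

Payment period 1: opening $222.73; interest $6.68 → $229.41; payment $84.05; balance $145.36
Payment period 2: opening $145.36; interest $6.68 → $152.04; payment $84.05; balance $67.99
Payment period 3: opening $67.99; interest $6.68 → $74.67; payment $74.67; balance $0.00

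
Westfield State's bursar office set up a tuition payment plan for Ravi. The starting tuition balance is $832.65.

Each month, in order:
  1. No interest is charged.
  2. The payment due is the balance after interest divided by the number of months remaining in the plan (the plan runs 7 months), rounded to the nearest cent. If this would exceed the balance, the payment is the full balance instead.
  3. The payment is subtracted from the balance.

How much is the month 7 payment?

$118.95

Month 1: $832.65 − $118.95 → $713.70
Month 2: $713.70 − $118.95 → $594.75
Month 3: $594.75 − $118.95 → $475.80
Month 4: $475.80 − $118.95 → $356.85
Month 5: $356.85 − $118.95 → $237.90
Month 6: $237.90 − $118.95 → $118.95
Month 7: $118.95 − $118.95 → $0.00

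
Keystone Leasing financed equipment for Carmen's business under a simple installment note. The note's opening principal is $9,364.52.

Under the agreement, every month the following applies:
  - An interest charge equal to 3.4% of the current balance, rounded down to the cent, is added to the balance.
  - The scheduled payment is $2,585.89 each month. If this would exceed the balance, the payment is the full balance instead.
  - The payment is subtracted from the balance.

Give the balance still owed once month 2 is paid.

$4,752.42

Month 1: $9,364.52 +$318.39 interest = $9,682.91; pay $2,585.89 → $7,097.02
Month 2: $7,097.02 +$241.29 interest = $7,338.31; pay $2,585.89 → $4,752.42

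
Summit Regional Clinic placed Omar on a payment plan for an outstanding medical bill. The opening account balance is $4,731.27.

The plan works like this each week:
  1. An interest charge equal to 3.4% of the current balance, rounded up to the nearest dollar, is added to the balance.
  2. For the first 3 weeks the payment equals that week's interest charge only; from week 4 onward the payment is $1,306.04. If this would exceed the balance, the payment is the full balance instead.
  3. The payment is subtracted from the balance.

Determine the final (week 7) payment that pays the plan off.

Week 1: opening $4,731.27; interest $161.00 → $4,892.27; payment $161.00; balance $4,731.27
Week 2: opening $4,731.27; interest $161.00 → $4,892.27; payment $161.00; balance $4,731.27
Week 3: opening $4,731.27; interest $161.00 → $4,892.27; payment $161.00; balance $4,731.27
Week 4: opening $4,731.27; interest $161.00 → $4,892.27; payment $1,306.04; balance $3,586.23
Week 5: opening $3,586.23; interest $122.00 → $3,708.23; payment $1,306.04; balance $2,402.19
Week 6: opening $2,402.19; interest $82.00 → $2,484.19; payment $1,306.04; balance $1,178.15
Week 7: opening $1,178.15; interest $41.00 → $1,219.15; payment $1,219.15; balance $0.00

$1,219.15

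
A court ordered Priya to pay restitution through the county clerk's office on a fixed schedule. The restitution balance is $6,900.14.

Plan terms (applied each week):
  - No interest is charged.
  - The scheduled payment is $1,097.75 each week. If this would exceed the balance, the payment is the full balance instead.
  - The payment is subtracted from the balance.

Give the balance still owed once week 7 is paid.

Week 1: $6,900.14 − $1,097.75 → $5,802.39
Week 2: $5,802.39 − $1,097.75 → $4,704.64
Week 3: $4,704.64 − $1,097.75 → $3,606.89
Week 4: $3,606.89 − $1,097.75 → $2,509.14
Week 5: $2,509.14 − $1,097.75 → $1,411.39
Week 6: $1,411.39 − $1,097.75 → $313.64
Week 7: $313.64 − $313.64 → $0.00

$0.00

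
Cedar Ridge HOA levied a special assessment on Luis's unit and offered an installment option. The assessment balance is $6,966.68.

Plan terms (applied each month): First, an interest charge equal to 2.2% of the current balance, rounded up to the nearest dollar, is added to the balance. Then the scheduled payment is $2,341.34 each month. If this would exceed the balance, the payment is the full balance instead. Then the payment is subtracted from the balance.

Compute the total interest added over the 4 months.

Month 1: opening $6,966.68; interest $154.00 → $7,120.68; payment $2,341.34; balance $4,779.34
Month 2: opening $4,779.34; interest $106.00 → $4,885.34; payment $2,341.34; balance $2,544.00
Month 3: opening $2,544.00; interest $56.00 → $2,600.00; payment $2,341.34; balance $258.66
Month 4: opening $258.66; interest $6.00 → $264.66; payment $264.66; balance $0.00
Total interest: $154.00 + $106.00 + $56.00 + $6.00 = $322.00

$322.00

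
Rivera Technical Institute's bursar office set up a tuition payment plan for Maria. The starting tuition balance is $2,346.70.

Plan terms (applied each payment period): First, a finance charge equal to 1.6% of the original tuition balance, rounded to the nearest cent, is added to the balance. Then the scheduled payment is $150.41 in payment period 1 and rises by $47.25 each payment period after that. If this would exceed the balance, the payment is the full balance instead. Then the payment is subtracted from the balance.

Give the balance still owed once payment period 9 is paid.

$0.00

# | Opening | Interest | Payment | End bal
1 | $2,346.70 | $37.55 | $150.41 | $2,233.84
2 | $2,233.84 | $37.55 | $197.66 | $2,073.73
3 | $2,073.73 | $37.55 | $244.91 | $1,866.37
4 | $1,866.37 | $37.55 | $292.16 | $1,611.76
5 | $1,611.76 | $37.55 | $339.41 | $1,309.90
6 | $1,309.90 | $37.55 | $386.66 | $960.79
7 | $960.79 | $37.55 | $433.91 | $564.43
8 | $564.43 | $37.55 | $481.16 | $120.82
9 | $120.82 | $37.55 | $158.37 | $0.00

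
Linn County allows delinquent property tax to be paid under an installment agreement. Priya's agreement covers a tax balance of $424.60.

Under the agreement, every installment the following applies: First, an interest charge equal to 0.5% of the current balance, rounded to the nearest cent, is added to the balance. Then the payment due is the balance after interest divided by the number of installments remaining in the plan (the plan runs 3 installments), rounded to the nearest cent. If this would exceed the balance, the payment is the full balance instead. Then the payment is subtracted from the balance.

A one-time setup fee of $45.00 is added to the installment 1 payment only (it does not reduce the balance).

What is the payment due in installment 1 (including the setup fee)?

$187.24

Installment 1: $424.60 +$2.12 interest = $426.72; pay $142.24 (+ $45.00 fee) → $284.48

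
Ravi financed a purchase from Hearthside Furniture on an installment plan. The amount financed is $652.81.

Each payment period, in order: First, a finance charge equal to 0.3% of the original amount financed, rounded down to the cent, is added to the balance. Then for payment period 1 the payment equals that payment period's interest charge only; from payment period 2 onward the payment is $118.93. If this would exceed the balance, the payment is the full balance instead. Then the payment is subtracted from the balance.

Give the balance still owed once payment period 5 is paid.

Payment period 1: opening $652.81; interest $1.95 → $654.76; payment $1.95; balance $652.81
Payment period 2: opening $652.81; interest $1.95 → $654.76; payment $118.93; balance $535.83
Payment period 3: opening $535.83; interest $1.95 → $537.78; payment $118.93; balance $418.85
Payment period 4: opening $418.85; interest $1.95 → $420.80; payment $118.93; balance $301.87
Payment period 5: opening $301.87; interest $1.95 → $303.82; payment $118.93; balance $184.89

$184.89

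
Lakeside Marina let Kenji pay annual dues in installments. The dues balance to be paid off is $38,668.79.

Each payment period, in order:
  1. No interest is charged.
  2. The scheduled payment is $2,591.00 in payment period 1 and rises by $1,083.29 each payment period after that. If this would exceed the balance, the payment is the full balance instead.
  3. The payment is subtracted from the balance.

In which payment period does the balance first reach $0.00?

Payment period 1: $38,668.79 − $2,591.00 → $36,077.79
Payment period 2: $36,077.79 − $3,674.29 → $32,403.50
Payment period 3: $32,403.50 − $4,757.58 → $27,645.92
Payment period 4: $27,645.92 − $5,840.87 → $21,805.05
Payment period 5: $21,805.05 − $6,924.16 → $14,880.89
Payment period 6: $14,880.89 − $8,007.45 → $6,873.44
Payment period 7: $6,873.44 − $6,873.44 → $0.00
Balance reaches $0.00 in payment period 7.

7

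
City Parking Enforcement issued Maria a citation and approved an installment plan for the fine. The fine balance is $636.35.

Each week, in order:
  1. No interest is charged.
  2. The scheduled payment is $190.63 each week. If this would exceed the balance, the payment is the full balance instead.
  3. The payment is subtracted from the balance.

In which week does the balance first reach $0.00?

Week 1: opening $636.35; payment $190.63; balance $445.72
Week 2: opening $445.72; payment $190.63; balance $255.09
Week 3: opening $255.09; payment $190.63; balance $64.46
Week 4: opening $64.46; payment $64.46; balance $0.00
Balance reaches $0.00 in week 4.

4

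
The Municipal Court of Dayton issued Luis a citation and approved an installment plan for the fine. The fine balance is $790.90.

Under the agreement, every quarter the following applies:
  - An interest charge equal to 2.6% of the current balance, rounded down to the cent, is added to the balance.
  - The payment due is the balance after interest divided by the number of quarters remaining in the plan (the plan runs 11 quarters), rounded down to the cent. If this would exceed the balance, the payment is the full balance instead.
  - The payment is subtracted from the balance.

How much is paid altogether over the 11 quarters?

$925.59

Quarter 1: $790.90 +$20.56 interest = $811.46; pay $73.76 → $737.70
Quarter 2: $737.70 +$19.18 interest = $756.88; pay $75.68 → $681.20
Quarter 3: $681.20 +$17.71 interest = $698.91; pay $77.65 → $621.26
Quarter 4: $621.26 +$16.15 interest = $637.41; pay $79.67 → $557.74
Quarter 5: $557.74 +$14.50 interest = $572.24; pay $81.74 → $490.50
Quarter 6: $490.50 +$12.75 interest = $503.25; pay $83.87 → $419.38
Quarter 7: $419.38 +$10.90 interest = $430.28; pay $86.05 → $344.23
Quarter 8: $344.23 +$8.94 interest = $353.17; pay $88.29 → $264.88
Quarter 9: $264.88 +$6.88 interest = $271.76; pay $90.58 → $181.18
Quarter 10: $181.18 +$4.71 interest = $185.89; pay $92.94 → $92.95
Quarter 11: $92.95 +$2.41 interest = $95.36; pay $95.36 → $0.00
Total paid: $925.59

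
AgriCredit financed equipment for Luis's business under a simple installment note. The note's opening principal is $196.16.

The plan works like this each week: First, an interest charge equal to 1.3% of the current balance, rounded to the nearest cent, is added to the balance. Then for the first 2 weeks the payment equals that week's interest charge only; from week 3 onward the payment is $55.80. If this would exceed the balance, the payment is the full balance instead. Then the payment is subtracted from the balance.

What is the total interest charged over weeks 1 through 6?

$11.12

Week 1: opening $196.16; interest $2.55 → $198.71; payment $2.55; balance $196.16
Week 2: opening $196.16; interest $2.55 → $198.71; payment $2.55; balance $196.16
Week 3: opening $196.16; interest $2.55 → $198.71; payment $55.80; balance $142.91
Week 4: opening $142.91; interest $1.86 → $144.77; payment $55.80; balance $88.97
Week 5: opening $88.97; interest $1.16 → $90.13; payment $55.80; balance $34.33
Week 6: opening $34.33; interest $0.45 → $34.78; payment $34.78; balance $0.00
Total interest: $2.55 + $2.55 + $2.55 + $1.86 + $1.16 + $0.45 = $11.12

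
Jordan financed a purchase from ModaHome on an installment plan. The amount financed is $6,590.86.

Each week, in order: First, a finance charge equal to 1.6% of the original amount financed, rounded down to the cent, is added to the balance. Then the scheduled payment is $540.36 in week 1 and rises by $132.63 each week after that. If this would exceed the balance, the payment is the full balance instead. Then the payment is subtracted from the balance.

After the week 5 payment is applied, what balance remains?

Week 1: opening $6,590.86; interest $105.45 → $6,696.31; payment $540.36; balance $6,155.95
Week 2: opening $6,155.95; interest $105.45 → $6,261.40; payment $672.99; balance $5,588.41
Week 3: opening $5,588.41; interest $105.45 → $5,693.86; payment $805.62; balance $4,888.24
Week 4: opening $4,888.24; interest $105.45 → $4,993.69; payment $938.25; balance $4,055.44
Week 5: opening $4,055.44; interest $105.45 → $4,160.89; payment $1,070.88; balance $3,090.01

$3,090.01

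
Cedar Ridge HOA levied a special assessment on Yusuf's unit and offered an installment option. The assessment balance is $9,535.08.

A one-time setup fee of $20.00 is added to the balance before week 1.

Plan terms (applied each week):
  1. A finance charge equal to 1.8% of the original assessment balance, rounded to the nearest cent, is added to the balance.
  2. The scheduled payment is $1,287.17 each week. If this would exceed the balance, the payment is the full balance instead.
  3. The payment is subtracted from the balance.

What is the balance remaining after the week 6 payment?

Week 1: opening $9,555.08; interest $171.63 → $9,726.71; payment $1,287.17; balance $8,439.54
Week 2: opening $8,439.54; interest $171.63 → $8,611.17; payment $1,287.17; balance $7,324.00
Week 3: opening $7,324.00; interest $171.63 → $7,495.63; payment $1,287.17; balance $6,208.46
Week 4: opening $6,208.46; interest $171.63 → $6,380.09; payment $1,287.17; balance $5,092.92
Week 5: opening $5,092.92; interest $171.63 → $5,264.55; payment $1,287.17; balance $3,977.38
Week 6: opening $3,977.38; interest $171.63 → $4,149.01; payment $1,287.17; balance $2,861.84

$2,861.84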